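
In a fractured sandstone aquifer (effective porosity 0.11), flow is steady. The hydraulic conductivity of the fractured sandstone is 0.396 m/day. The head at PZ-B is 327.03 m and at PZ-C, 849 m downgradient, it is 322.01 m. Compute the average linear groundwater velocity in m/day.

0.0213

Hydraulic gradient i = (327.03 − 322.01) / 849 = 5.02 / 849 = 0.005913.
Darcy flux q = K · i = 0.3960 × 0.005913 = 0.002341 m/day.
Seepage velocity v = q / n_e = 0.002341 / 0.11 = 0.02129 m/day.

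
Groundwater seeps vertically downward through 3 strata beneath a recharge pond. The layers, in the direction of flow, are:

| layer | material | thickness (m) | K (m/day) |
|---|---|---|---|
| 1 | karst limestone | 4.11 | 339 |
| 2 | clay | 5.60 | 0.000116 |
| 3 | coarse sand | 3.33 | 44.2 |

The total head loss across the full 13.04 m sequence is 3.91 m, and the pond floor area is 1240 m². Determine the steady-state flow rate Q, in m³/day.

0.100

Flow is perpendicular to layering, so the layers act in series and the equivalent K is the thickness-weighted harmonic mean.
Total thickness L = 4.11 + 5.60 + 3.33 = 13.04 m.
Σ(b_i/K_i) = 4.11/339 + 5.60/0.000116 + 3.33/44.2 = 48276 d.
K_eq = L / Σ(b_i/K_i) = 13.04 / 48276 = 0.0002701 m/day.
Q = K_eq · A · (Δh/L) = 0.0002701 × 1240 × (3.91/13.04) = 0.1004 m³/day.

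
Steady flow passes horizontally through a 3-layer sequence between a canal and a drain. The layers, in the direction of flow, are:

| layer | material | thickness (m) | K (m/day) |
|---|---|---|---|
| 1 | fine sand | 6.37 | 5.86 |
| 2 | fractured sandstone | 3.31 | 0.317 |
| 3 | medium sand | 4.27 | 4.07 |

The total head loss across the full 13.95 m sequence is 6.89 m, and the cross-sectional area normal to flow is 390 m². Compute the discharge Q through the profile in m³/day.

214

Flow is perpendicular to layering, so the layers act in series and the equivalent K is the thickness-weighted harmonic mean.
Total thickness L = 6.37 + 3.31 + 4.27 = 13.95 m.
Σ(b_i/K_i) = 6.37/5.86 + 3.31/0.317 + 4.27/4.07 = 12.58 d.
K_eq = L / Σ(b_i/K_i) = 13.95 / 12.58 = 1.109 m/day.
Q = K_eq · A · (Δh/L) = 1.109 × 390 × (6.89/13.95) = 213.6 m³/day.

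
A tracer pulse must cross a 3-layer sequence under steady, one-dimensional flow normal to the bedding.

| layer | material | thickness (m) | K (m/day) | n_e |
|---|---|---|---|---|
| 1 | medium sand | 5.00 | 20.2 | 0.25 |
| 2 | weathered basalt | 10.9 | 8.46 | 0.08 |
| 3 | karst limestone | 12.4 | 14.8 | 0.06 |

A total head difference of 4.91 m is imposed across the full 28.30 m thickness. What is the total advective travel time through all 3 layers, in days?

1.39

With flow normal to the layers, continuity requires the same specific discharge q through every layer.
Σ(b_i/K_i) = 5.00/20.2 + 10.9/8.46 + 12.4/14.8 = 2.374 d.
q = Δh / Σ(b_i/K_i) = 4.91 / 2.374 = 2.068 m/day.
In each layer the seepage velocity is v_i = q/n_i, so the layer transit time is t_i = b_i·n_i / q:
  layer 1 (medium sand): t_1 = 5.00 × 0.25 / 2.068 = 0.6043 d
  layer 2 (weathered basalt): t_2 = 10.9 × 0.08 / 2.068 = 0.4216 d
  layer 3 (karst limestone): t_3 = 12.4 × 0.06 / 2.068 = 0.3597 d
Total t = Σ t_i = 1.386 days.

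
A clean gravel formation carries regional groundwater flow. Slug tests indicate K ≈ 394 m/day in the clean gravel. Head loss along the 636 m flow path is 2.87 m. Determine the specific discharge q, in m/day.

Hydraulic gradient i = Δh / L = 2.87 / 636 = 0.004513.
Specific discharge q = K · i = 394.0 × 0.004513 = 1.778 m/day.

1.78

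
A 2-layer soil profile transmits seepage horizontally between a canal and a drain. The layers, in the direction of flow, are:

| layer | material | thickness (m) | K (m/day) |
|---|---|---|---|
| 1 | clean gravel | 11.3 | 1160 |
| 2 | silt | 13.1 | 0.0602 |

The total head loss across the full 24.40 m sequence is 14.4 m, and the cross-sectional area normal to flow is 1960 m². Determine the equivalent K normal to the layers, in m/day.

Flow is perpendicular to layering, so the layers act in series and the equivalent K is the thickness-weighted harmonic mean.
Total thickness L = 11.3 + 13.1 = 24.40 m.
Σ(b_i/K_i) = 11.3/1160 + 13.1/0.0602 = 217.6 d.
K_eq = L / Σ(b_i/K_i) = 24.40 / 217.6 = 0.1121 m/day.

0.112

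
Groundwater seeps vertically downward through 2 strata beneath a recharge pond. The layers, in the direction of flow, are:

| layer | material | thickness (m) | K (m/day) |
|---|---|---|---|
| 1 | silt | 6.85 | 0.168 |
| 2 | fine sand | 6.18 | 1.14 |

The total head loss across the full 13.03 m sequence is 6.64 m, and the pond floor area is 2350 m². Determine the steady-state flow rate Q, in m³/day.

338

Flow is perpendicular to layering, so the layers act in series and the equivalent K is the thickness-weighted harmonic mean.
Total thickness L = 6.85 + 6.18 = 13.03 m.
Σ(b_i/K_i) = 6.85/0.168 + 6.18/1.14 = 46.19 d.
K_eq = L / Σ(b_i/K_i) = 13.03 / 46.19 = 0.2821 m/day.
Q = K_eq · A · (Δh/L) = 0.2821 × 2350 × (6.64/13.03) = 337.8 m³/day.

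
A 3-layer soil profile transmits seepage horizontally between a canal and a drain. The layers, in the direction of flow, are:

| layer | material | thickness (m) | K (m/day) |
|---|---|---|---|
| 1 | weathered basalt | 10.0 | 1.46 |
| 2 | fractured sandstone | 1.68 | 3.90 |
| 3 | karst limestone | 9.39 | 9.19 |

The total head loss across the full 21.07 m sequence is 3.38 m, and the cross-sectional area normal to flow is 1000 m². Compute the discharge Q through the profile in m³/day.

Flow is perpendicular to layering, so the layers act in series and the equivalent K is the thickness-weighted harmonic mean.
Total thickness L = 10.0 + 1.68 + 9.39 = 21.07 m.
Σ(b_i/K_i) = 10.0/1.46 + 1.68/3.90 + 9.39/9.19 = 8.302 d.
K_eq = L / Σ(b_i/K_i) = 21.07 / 8.302 = 2.538 m/day.
Q = K_eq · A · (Δh/L) = 2.538 × 1000 × (3.38/21.07) = 407.1 m³/day.

407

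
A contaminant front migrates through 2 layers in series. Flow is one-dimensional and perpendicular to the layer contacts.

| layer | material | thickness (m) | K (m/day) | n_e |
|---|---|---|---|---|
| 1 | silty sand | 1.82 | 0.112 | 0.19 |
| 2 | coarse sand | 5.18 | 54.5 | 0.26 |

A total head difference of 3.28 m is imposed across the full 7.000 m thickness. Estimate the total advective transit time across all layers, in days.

8.43

With flow normal to the layers, continuity requires the same specific discharge q through every layer.
Σ(b_i/K_i) = 1.82/0.112 + 5.18/54.5 = 16.35 d.
q = Δh / Σ(b_i/K_i) = 3.28 / 16.35 = 0.2007 m/day.
In each layer the seepage velocity is v_i = q/n_i, so the layer transit time is t_i = b_i·n_i / q:
  layer 1 (silty sand): t_1 = 1.82 × 0.19 / 0.2007 = 1.723 d
  layer 2 (coarse sand): t_2 = 5.18 × 0.26 / 0.2007 = 6.711 d
Total t = Σ t_i = 8.435 days.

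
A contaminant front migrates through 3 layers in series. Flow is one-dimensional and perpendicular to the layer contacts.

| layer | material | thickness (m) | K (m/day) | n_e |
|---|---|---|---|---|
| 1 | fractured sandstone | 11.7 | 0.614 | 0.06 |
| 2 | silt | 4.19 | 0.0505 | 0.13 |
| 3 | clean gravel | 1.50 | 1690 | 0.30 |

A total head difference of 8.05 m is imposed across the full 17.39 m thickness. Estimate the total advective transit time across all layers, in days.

21.5

With flow normal to the layers, continuity requires the same specific discharge q through every layer.
Σ(b_i/K_i) = 11.7/0.614 + 4.19/0.0505 + 1.50/1690 = 102.0 d.
q = Δh / Σ(b_i/K_i) = 8.05 / 102.0 = 0.07890 m/day.
In each layer the seepage velocity is v_i = q/n_i, so the layer transit time is t_i = b_i·n_i / q:
  layer 1 (fractured sandstone): t_1 = 11.7 × 0.06 / 0.07890 = 8.897 d
  layer 2 (silt): t_2 = 4.19 × 0.13 / 0.07890 = 6.904 d
  layer 3 (clean gravel): t_3 = 1.50 × 0.30 / 0.07890 = 5.703 d
Total t = Σ t_i = 21.50 days.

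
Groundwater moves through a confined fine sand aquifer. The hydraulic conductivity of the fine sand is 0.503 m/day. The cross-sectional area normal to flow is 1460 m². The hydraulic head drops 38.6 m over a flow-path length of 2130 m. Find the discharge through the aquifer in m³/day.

Hydraulic gradient i = Δh / L = 38.6 / 2130 = 0.01812.
Darcy's law: Q = K · A · i = 0.5030 × 1460 × 0.01812 = 13.31 m³/day.

13.3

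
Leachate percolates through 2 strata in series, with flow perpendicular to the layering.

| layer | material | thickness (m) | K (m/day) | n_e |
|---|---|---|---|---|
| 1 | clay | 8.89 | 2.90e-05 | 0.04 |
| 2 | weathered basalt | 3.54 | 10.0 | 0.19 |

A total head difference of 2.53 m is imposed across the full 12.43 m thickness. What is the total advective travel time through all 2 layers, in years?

With flow normal to the layers, continuity requires the same specific discharge q through every layer.
Σ(b_i/K_i) = 8.89/2.90e-05 + 3.54/10.0 = 3.066e+05 d.
q = Δh / Σ(b_i/K_i) = 2.53 / 3.066e+05 = 8.253e-06 m/day.
In each layer the seepage velocity is v_i = q/n_i, so the layer transit time is t_i = b_i·n_i / q:
  layer 1 (clay): t_1 = 8.89 × 0.04 / 8.253e-06 = 43087 d
  layer 2 (weathered basalt): t_2 = 3.54 × 0.19 / 8.253e-06 = 81497 d
Total t = Σ t_i = 1.246e+05 days = 341.1 years.

341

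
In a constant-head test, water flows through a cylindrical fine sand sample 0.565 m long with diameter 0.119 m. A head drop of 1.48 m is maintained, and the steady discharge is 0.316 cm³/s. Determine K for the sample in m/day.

Cross-sectional area A = π·(d/2)² = π × (0.119/2)² = 0.01112 m².
Convert discharge: 0.316 cm³/s = 3.160e-07 m³/s.
Darcy's law rearranged: K = Q·L / (A·Δh) = 3.160e-07 × 0.565 / (0.01112 × 1.48) = 1.085e-05 m/s = 0.9371 m/day.

0.937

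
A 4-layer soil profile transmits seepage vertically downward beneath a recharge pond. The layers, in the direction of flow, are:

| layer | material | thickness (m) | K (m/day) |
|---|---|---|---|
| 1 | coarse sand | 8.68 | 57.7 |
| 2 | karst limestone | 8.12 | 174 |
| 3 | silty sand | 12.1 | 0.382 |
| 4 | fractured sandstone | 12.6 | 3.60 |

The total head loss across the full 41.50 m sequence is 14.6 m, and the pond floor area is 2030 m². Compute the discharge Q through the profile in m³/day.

838

Flow is perpendicular to layering, so the layers act in series and the equivalent K is the thickness-weighted harmonic mean.
Total thickness L = 8.68 + 8.12 + 12.1 + 12.6 = 41.50 m.
Σ(b_i/K_i) = 8.68/57.7 + 8.12/174 + 12.1/0.382 + 12.6/3.60 = 35.37 d.
K_eq = L / Σ(b_i/K_i) = 41.50 / 35.37 = 1.173 m/day.
Q = K_eq · A · (Δh/L) = 1.173 × 2030 × (14.6/41.50) = 837.9 m³/day.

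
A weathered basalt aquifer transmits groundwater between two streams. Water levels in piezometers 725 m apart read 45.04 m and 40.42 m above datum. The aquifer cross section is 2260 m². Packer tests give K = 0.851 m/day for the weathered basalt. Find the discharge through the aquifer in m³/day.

12.3

Hydraulic gradient i = (45.04 − 40.42) / 725 = 4.62 / 725 = 0.006372.
Darcy's law: Q = K · A · i = 0.8510 × 2260 × 0.006372 = 12.26 m³/day.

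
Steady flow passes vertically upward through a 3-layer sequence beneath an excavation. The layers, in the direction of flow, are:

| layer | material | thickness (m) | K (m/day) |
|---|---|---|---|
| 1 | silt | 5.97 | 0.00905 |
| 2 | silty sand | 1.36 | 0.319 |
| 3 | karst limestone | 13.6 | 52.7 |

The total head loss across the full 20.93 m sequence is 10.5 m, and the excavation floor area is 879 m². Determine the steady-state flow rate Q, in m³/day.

Flow is perpendicular to layering, so the layers act in series and the equivalent K is the thickness-weighted harmonic mean.
Total thickness L = 5.97 + 1.36 + 13.6 = 20.93 m.
Σ(b_i/K_i) = 5.97/0.00905 + 1.36/0.319 + 13.6/52.7 = 664.2 d.
K_eq = L / Σ(b_i/K_i) = 20.93 / 664.2 = 0.03151 m/day.
Q = K_eq · A · (Δh/L) = 0.03151 × 879 × (10.5/20.93) = 13.90 m³/day.

13.9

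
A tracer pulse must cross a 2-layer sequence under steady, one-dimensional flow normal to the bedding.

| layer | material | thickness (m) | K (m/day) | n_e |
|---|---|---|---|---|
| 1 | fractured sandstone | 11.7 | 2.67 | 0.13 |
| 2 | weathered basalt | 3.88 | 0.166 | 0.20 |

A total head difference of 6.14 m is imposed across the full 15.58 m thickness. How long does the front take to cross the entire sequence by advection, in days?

10.4

With flow normal to the layers, continuity requires the same specific discharge q through every layer.
Σ(b_i/K_i) = 11.7/2.67 + 3.88/0.166 = 27.76 d.
q = Δh / Σ(b_i/K_i) = 6.14 / 27.76 = 0.2212 m/day.
In each layer the seepage velocity is v_i = q/n_i, so the layer transit time is t_i = b_i·n_i / q:
  layer 1 (fractured sandstone): t_1 = 11.7 × 0.13 / 0.2212 = 6.876 d
  layer 2 (weathered basalt): t_2 = 3.88 × 0.20 / 0.2212 = 3.508 d
Total t = Σ t_i = 10.38 days.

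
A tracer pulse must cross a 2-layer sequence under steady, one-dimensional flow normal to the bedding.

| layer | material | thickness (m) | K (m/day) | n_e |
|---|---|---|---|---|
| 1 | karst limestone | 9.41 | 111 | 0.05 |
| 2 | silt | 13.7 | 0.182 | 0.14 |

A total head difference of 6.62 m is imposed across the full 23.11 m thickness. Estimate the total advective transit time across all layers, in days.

27.2

With flow normal to the layers, continuity requires the same specific discharge q through every layer.
Σ(b_i/K_i) = 9.41/111 + 13.7/0.182 = 75.36 d.
q = Δh / Σ(b_i/K_i) = 6.62 / 75.36 = 0.08785 m/day.
In each layer the seepage velocity is v_i = q/n_i, so the layer transit time is t_i = b_i·n_i / q:
  layer 1 (karst limestone): t_1 = 9.41 × 0.05 / 0.08785 = 5.356 d
  layer 2 (silt): t_2 = 13.7 × 0.14 / 0.08785 = 21.83 d
Total t = Σ t_i = 27.19 days.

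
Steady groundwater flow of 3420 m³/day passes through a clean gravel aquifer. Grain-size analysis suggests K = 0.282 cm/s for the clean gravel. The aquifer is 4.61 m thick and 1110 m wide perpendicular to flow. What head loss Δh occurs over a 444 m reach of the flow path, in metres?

Convert K: 0.282 cm/s × 864 = 243.6 m/day.
Cross-sectional area A = 1110 × 4.61 = 5117 m².
From Q = K·A·i, i = Q / (K·A) = 3420 / (243.6 × 5117) = 0.002743.
Head loss Δh = i · L = 0.002743 × 444 = 1.218 m.

1.22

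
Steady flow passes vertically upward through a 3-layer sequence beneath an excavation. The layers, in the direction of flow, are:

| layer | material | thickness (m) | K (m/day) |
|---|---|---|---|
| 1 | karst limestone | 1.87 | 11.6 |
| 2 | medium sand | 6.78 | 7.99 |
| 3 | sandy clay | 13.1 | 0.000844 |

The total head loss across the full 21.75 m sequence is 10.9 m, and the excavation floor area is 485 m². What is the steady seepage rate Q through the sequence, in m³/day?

Flow is perpendicular to layering, so the layers act in series and the equivalent K is the thickness-weighted harmonic mean.
Total thickness L = 1.87 + 6.78 + 13.1 = 21.75 m.
Σ(b_i/K_i) = 1.87/11.6 + 6.78/7.99 + 13.1/0.000844 = 15522 d.
K_eq = L / Σ(b_i/K_i) = 21.75 / 15522 = 0.001401 m/day.
Q = K_eq · A · (Δh/L) = 0.001401 × 485 × (10.9/21.75) = 0.3406 m³/day.

0.341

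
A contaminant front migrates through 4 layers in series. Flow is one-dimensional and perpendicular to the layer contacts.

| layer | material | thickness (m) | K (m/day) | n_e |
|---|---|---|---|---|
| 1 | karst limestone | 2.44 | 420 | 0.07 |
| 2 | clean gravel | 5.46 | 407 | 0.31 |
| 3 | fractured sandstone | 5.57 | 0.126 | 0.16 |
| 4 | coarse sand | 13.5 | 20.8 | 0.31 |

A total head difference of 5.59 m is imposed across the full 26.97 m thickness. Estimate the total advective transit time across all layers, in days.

55.7

With flow normal to the layers, continuity requires the same specific discharge q through every layer.
Σ(b_i/K_i) = 2.44/420 + 5.46/407 + 5.57/0.126 + 13.5/20.8 = 44.87 d.
q = Δh / Σ(b_i/K_i) = 5.59 / 44.87 = 0.1246 m/day.
In each layer the seepage velocity is v_i = q/n_i, so the layer transit time is t_i = b_i·n_i / q:
  layer 1 (karst limestone): t_1 = 2.44 × 0.07 / 0.1246 = 1.371 d
  layer 2 (clean gravel): t_2 = 5.46 × 0.31 / 0.1246 = 13.59 d
  layer 3 (fractured sandstone): t_3 = 5.57 × 0.16 / 0.1246 = 7.154 d
  layer 4 (coarse sand): t_4 = 13.5 × 0.31 / 0.1246 = 33.60 d
Total t = Σ t_i = 55.71 days.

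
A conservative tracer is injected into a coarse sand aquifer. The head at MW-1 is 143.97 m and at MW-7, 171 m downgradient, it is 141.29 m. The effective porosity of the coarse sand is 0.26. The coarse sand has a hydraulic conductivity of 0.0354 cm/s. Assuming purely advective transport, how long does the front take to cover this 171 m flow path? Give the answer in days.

Convert K: 0.0354 cm/s × 864 = 30.59 m/day.
Hydraulic gradient i = (143.97 − 141.29) / 171 = 2.68 / 171 = 0.01567.
Darcy flux q = K · i = 30.59 × 0.01567 = 0.4794 m/day.
Seepage velocity v = q / n_e = 0.4794 / 0.26 = 1.844 m/day.
Travel time t = L / v = 171 / 1.844 = 92.75 days.

92.7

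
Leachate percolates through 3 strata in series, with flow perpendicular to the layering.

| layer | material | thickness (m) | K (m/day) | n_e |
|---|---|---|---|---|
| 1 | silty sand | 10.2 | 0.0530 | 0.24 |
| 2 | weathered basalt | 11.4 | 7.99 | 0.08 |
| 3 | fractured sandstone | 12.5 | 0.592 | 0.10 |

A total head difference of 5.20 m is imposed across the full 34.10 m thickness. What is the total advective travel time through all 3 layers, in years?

0.522

With flow normal to the layers, continuity requires the same specific discharge q through every layer.
Σ(b_i/K_i) = 10.2/0.0530 + 11.4/7.99 + 12.5/0.592 = 215.0 d.
q = Δh / Σ(b_i/K_i) = 5.20 / 215.0 = 0.02419 m/day.
In each layer the seepage velocity is v_i = q/n_i, so the layer transit time is t_i = b_i·n_i / q:
  layer 1 (silty sand): t_1 = 10.2 × 0.24 / 0.02419 = 101.2 d
  layer 2 (weathered basalt): t_2 = 11.4 × 0.08 / 0.02419 = 37.71 d
  layer 3 (fractured sandstone): t_3 = 12.5 × 0.10 / 0.02419 = 51.68 d
Total t = Σ t_i = 190.6 days = 0.5218 years.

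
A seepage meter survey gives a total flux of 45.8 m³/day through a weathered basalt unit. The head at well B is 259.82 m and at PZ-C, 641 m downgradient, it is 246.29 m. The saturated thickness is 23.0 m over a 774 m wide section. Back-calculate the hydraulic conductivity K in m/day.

0.122

Cross-sectional area A = 774 × 23.0 = 17802 m².
Hydraulic gradient i = (259.82 − 246.29) / 641 = 13.53 / 641 = 0.02111.
From Q = K·A·i, K = Q / (A·i) = 45.8 / (17802 × 0.02111) = 0.1219 m/day.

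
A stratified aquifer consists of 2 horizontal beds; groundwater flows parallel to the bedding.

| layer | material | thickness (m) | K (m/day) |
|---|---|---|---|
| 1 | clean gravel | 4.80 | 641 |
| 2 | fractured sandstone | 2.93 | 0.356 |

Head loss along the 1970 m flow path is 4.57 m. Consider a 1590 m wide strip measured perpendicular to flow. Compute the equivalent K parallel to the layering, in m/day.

398

Flow is parallel to layering, so each bed carries its own Darcy discharge and the transmissivities add.
Σ(K_i·b_i) = 641×4.80 + 0.356×2.93 = 3078 m²/day.
Total thickness b = 7.730 m, so K_eq = Σ(K_i·b_i)/b = 398.2 m/day.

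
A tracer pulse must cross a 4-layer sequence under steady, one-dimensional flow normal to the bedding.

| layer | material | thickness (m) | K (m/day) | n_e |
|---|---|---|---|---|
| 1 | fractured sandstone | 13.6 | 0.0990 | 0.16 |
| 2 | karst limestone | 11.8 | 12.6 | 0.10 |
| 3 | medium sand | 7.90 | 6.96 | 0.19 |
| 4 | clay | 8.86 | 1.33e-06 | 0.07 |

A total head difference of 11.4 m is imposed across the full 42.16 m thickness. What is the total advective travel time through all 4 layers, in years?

8760

With flow normal to the layers, continuity requires the same specific discharge q through every layer.
Σ(b_i/K_i) = 13.6/0.0990 + 11.8/12.6 + 7.90/6.96 + 8.86/1.33e-06 = 6.662e+06 d.
q = Δh / Σ(b_i/K_i) = 11.4 / 6.662e+06 = 1.711e-06 m/day.
In each layer the seepage velocity is v_i = q/n_i, so the layer transit time is t_i = b_i·n_i / q:
  layer 1 (fractured sandstone): t_1 = 13.6 × 0.16 / 1.711e-06 = 1.272e+06 d
  layer 2 (karst limestone): t_2 = 11.8 × 0.10 / 1.711e-06 = 6.896e+05 d
  layer 3 (medium sand): t_3 = 7.90 × 0.19 / 1.711e-06 = 8.771e+05 d
  layer 4 (clay): t_4 = 8.86 × 0.07 / 1.711e-06 = 3.624e+05 d
Total t = Σ t_i = 3.201e+06 days = 8763 years.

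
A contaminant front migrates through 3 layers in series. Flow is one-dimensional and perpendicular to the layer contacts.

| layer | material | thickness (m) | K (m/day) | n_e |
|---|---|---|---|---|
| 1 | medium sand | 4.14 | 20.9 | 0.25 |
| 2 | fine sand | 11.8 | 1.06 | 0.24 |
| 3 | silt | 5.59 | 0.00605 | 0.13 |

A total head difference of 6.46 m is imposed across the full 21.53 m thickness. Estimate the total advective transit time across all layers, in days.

665

With flow normal to the layers, continuity requires the same specific discharge q through every layer.
Σ(b_i/K_i) = 4.14/20.9 + 11.8/1.06 + 5.59/0.00605 = 935.3 d.
q = Δh / Σ(b_i/K_i) = 6.46 / 935.3 = 0.006907 m/day.
In each layer the seepage velocity is v_i = q/n_i, so the layer transit time is t_i = b_i·n_i / q:
  layer 1 (medium sand): t_1 = 4.14 × 0.25 / 0.006907 = 149.9 d
  layer 2 (fine sand): t_2 = 11.8 × 0.24 / 0.006907 = 410.0 d
  layer 3 (silt): t_3 = 5.59 × 0.13 / 0.006907 = 105.2 d
Total t = Σ t_i = 665.1 days.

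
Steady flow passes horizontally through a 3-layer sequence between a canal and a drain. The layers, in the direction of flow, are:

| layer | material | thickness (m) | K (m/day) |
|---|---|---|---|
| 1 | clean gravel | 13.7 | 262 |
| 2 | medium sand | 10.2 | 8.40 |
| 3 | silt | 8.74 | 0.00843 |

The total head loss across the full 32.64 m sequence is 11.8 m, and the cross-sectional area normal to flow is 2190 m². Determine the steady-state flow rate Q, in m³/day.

Flow is perpendicular to layering, so the layers act in series and the equivalent K is the thickness-weighted harmonic mean.
Total thickness L = 13.7 + 10.2 + 8.74 = 32.64 m.
Σ(b_i/K_i) = 13.7/262 + 10.2/8.40 + 8.74/0.00843 = 1038 d.
K_eq = L / Σ(b_i/K_i) = 32.64 / 1038 = 0.03144 m/day.
Q = K_eq · A · (Δh/L) = 0.03144 × 2190 × (11.8/32.64) = 24.89 m³/day.

24.9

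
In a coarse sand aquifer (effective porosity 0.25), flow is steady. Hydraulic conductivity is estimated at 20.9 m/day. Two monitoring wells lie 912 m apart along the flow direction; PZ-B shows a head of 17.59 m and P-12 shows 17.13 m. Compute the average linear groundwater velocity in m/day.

0.0422

Hydraulic gradient i = (17.59 − 17.13) / 912 = 0.46 / 912 = 0.0005044.
Darcy flux q = K · i = 20.90 × 0.0005044 = 0.01054 m/day.
Seepage velocity v = q / n_e = 0.01054 / 0.25 = 0.04217 m/day.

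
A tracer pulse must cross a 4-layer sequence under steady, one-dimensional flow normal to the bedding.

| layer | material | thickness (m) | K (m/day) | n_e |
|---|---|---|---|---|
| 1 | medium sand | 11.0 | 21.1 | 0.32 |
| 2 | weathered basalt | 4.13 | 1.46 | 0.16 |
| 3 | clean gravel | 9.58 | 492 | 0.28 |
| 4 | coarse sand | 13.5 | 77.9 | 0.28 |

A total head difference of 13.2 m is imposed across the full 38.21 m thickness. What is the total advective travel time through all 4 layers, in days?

2.86

With flow normal to the layers, continuity requires the same specific discharge q through every layer.
Σ(b_i/K_i) = 11.0/21.1 + 4.13/1.46 + 9.58/492 + 13.5/77.9 = 3.543 d.
q = Δh / Σ(b_i/K_i) = 13.2 / 3.543 = 3.726 m/day.
In each layer the seepage velocity is v_i = q/n_i, so the layer transit time is t_i = b_i·n_i / q:
  layer 1 (medium sand): t_1 = 11.0 × 0.32 / 3.726 = 0.9448 d
  layer 2 (weathered basalt): t_2 = 4.13 × 0.16 / 3.726 = 0.1774 d
  layer 3 (clean gravel): t_3 = 9.58 × 0.28 / 3.726 = 0.7200 d
  layer 4 (coarse sand): t_4 = 13.5 × 0.28 / 3.726 = 1.015 d
Total t = Σ t_i = 2.857 days.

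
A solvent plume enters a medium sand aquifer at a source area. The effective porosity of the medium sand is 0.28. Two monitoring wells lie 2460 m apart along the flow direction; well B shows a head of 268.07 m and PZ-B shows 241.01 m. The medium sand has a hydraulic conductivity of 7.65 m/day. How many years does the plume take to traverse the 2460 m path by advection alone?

Hydraulic gradient i = (268.07 − 241.01) / 2460 = 27.06 / 2460 = 0.01100.
Darcy flux q = K · i = 7.650 × 0.01100 = 0.08415 m/day.
Seepage velocity v = q / n_e = 0.08415 / 0.28 = 0.3005 m/day.
Travel time t = L / v = 2460 / 0.3005 = 8185 days = 22.41 years.

22.4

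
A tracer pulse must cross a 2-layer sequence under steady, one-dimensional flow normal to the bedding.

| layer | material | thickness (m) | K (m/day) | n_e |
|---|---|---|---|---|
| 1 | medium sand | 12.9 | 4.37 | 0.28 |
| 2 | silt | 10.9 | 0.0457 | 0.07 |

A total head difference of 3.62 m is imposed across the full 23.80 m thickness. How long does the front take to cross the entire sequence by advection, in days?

With flow normal to the layers, continuity requires the same specific discharge q through every layer.
Σ(b_i/K_i) = 12.9/4.37 + 10.9/0.0457 = 241.5 d.
q = Δh / Σ(b_i/K_i) = 3.62 / 241.5 = 0.01499 m/day.
In each layer the seepage velocity is v_i = q/n_i, so the layer transit time is t_i = b_i·n_i / q:
  layer 1 (medium sand): t_1 = 12.9 × 0.28 / 0.01499 = 240.9 d
  layer 2 (silt): t_2 = 10.9 × 0.07 / 0.01499 = 50.89 d
Total t = Σ t_i = 291.8 days.

292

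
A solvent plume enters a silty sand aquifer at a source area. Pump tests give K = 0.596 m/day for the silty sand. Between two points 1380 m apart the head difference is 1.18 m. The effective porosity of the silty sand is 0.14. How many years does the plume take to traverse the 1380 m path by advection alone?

1040

Hydraulic gradient i = Δh / L = 1.18 / 1380 = 0.0008551.
Darcy flux q = K · i = 0.5960 × 0.0008551 = 0.0005096 m/day.
Seepage velocity v = q / n_e = 0.0005096 / 0.14 = 0.003640 m/day.
Travel time t = L / v = 1380 / 0.003640 = 3.791e+05 days = 1038 years.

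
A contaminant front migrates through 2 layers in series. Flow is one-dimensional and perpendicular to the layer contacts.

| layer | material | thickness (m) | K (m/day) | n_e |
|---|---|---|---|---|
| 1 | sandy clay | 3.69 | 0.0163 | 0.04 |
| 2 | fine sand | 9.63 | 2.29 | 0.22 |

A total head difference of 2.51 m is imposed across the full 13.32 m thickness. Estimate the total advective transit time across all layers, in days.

208

With flow normal to the layers, continuity requires the same specific discharge q through every layer.
Σ(b_i/K_i) = 3.69/0.0163 + 9.63/2.29 = 230.6 d.
q = Δh / Σ(b_i/K_i) = 2.51 / 230.6 = 0.01089 m/day.
In each layer the seepage velocity is v_i = q/n_i, so the layer transit time is t_i = b_i·n_i / q:
  layer 1 (sandy clay): t_1 = 3.69 × 0.04 / 0.01089 = 13.56 d
  layer 2 (fine sand): t_2 = 9.63 × 0.22 / 0.01089 = 194.6 d
Total t = Σ t_i = 208.2 days.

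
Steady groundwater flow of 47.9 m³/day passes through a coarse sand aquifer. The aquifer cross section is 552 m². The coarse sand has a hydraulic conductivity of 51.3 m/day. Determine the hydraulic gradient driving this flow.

From Q = K·A·i, i = Q / (K·A) = 47.9 / (51.30 × 552.0) = 0.001692.

0.00169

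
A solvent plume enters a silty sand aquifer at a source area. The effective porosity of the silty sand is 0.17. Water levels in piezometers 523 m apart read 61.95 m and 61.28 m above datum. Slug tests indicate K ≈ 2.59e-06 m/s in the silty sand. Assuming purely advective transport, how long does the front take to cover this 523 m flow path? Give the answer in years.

Convert K: 2.59e-06 m/s × 86400 = 0.2238 m/day.
Hydraulic gradient i = (61.95 − 61.28) / 523 = 0.67 / 523 = 0.001281.
Darcy flux q = K · i = 0.2238 × 0.001281 = 0.0002867 m/day.
Seepage velocity v = q / n_e = 0.0002867 / 0.17 = 0.001686 m/day.
Travel time t = L / v = 523 / 0.001686 = 3.101e+05 days = 849.1 years.

849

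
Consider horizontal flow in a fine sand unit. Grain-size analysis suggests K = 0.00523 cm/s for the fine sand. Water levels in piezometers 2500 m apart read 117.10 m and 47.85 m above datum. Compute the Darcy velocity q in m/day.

Convert K: 0.00523 cm/s × 864 = 4.519 m/day.
Hydraulic gradient i = (117.10 − 47.85) / 2500 = 69.25 / 2500 = 0.02770.
Specific discharge q = K · i = 4.519 × 0.02770 = 0.1252 m/day.

0.125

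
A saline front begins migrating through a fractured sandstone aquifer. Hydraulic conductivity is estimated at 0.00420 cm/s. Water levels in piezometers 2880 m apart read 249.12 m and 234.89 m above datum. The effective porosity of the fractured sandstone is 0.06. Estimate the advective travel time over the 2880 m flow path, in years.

26.4

Convert K: 0.00420 cm/s × 864 = 3.629 m/day.
Hydraulic gradient i = (249.12 − 234.89) / 2880 = 14.23 / 2880 = 0.004941.
Darcy flux q = K · i = 3.629 × 0.004941 = 0.01793 m/day.
Seepage velocity v = q / n_e = 0.01793 / 0.06 = 0.2988 m/day.
Travel time t = L / v = 2880 / 0.2988 = 9638 days = 26.39 years.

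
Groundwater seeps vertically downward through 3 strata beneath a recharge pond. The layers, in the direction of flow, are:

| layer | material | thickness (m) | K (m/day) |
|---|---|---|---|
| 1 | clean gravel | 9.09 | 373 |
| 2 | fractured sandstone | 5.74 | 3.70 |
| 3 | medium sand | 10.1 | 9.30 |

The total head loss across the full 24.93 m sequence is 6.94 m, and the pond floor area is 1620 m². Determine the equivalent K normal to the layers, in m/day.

9.37

Flow is perpendicular to layering, so the layers act in series and the equivalent K is the thickness-weighted harmonic mean.
Total thickness L = 9.09 + 5.74 + 10.1 = 24.93 m.
Σ(b_i/K_i) = 9.09/373 + 5.74/3.70 + 10.1/9.30 = 2.662 d.
K_eq = L / Σ(b_i/K_i) = 24.93 / 2.662 = 9.366 m/day.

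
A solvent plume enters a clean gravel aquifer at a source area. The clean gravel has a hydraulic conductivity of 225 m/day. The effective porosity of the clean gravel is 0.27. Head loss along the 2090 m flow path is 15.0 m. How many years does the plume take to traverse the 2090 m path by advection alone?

0.957

Hydraulic gradient i = Δh / L = 15.0 / 2090 = 0.007177.
Darcy flux q = K · i = 225.0 × 0.007177 = 1.615 m/day.
Seepage velocity v = q / n_e = 1.615 / 0.27 = 5.981 m/day.
Travel time t = L / v = 2090 / 5.981 = 349.4 days = 0.9567 years.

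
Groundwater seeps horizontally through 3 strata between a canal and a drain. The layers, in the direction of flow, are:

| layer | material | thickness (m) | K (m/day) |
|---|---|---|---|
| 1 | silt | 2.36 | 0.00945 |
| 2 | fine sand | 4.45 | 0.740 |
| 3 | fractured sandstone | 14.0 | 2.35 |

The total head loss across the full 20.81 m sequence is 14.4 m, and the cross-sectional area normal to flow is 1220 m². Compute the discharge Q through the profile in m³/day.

67.1

Flow is perpendicular to layering, so the layers act in series and the equivalent K is the thickness-weighted harmonic mean.
Total thickness L = 2.36 + 4.45 + 14.0 = 20.81 m.
Σ(b_i/K_i) = 2.36/0.00945 + 4.45/0.740 + 14.0/2.35 = 261.7 d.
K_eq = L / Σ(b_i/K_i) = 20.81 / 261.7 = 0.07952 m/day.
Q = K_eq · A · (Δh/L) = 0.07952 × 1220 × (14.4/20.81) = 67.13 m³/day.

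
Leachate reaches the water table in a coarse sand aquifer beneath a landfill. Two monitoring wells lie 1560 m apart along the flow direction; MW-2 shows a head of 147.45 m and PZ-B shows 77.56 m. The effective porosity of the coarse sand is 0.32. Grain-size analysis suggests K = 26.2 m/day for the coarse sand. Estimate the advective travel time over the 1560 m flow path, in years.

1.16

Hydraulic gradient i = (147.45 − 77.56) / 1560 = 69.89 / 1560 = 0.04480.
Darcy flux q = K · i = 26.20 × 0.04480 = 1.174 m/day.
Seepage velocity v = q / n_e = 1.174 / 0.32 = 3.668 m/day.
Travel time t = L / v = 1560 / 3.668 = 425.3 days = 1.164 years.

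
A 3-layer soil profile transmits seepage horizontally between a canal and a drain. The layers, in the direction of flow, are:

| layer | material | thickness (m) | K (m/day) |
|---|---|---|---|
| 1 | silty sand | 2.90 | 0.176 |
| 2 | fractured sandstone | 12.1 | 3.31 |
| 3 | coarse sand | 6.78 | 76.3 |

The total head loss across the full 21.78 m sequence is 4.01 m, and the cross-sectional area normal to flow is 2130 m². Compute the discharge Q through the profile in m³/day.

422

Flow is perpendicular to layering, so the layers act in series and the equivalent K is the thickness-weighted harmonic mean.
Total thickness L = 2.90 + 12.1 + 6.78 = 21.78 m.
Σ(b_i/K_i) = 2.90/0.176 + 12.1/3.31 + 6.78/76.3 = 20.22 d.
K_eq = L / Σ(b_i/K_i) = 21.78 / 20.22 = 1.077 m/day.
Q = K_eq · A · (Δh/L) = 1.077 × 2130 × (4.01/21.78) = 422.4 m³/day.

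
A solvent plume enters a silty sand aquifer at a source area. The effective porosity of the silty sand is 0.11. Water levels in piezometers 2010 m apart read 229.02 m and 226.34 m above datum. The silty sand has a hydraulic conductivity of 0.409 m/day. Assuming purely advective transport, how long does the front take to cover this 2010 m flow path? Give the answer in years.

Hydraulic gradient i = (229.02 − 226.34) / 2010 = 2.68 / 2010 = 0.001333.
Darcy flux q = K · i = 0.4090 × 0.001333 = 0.0005453 m/day.
Seepage velocity v = q / n_e = 0.0005453 / 0.11 = 0.004958 m/day.
Travel time t = L / v = 2010 / 0.004958 = 4.054e+05 days = 1110 years.

1110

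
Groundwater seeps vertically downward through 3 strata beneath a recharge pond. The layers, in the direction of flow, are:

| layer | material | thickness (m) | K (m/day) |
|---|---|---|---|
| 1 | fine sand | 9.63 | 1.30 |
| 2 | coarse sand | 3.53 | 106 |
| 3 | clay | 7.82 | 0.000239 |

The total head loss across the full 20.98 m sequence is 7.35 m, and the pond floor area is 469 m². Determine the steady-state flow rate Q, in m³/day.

Flow is perpendicular to layering, so the layers act in series and the equivalent K is the thickness-weighted harmonic mean.
Total thickness L = 9.63 + 3.53 + 7.82 = 20.98 m.
Σ(b_i/K_i) = 9.63/1.30 + 3.53/106 + 7.82/0.000239 = 32727 d.
K_eq = L / Σ(b_i/K_i) = 20.98 / 32727 = 0.0006411 m/day.
Q = K_eq · A · (Δh/L) = 0.0006411 × 469 × (7.35/20.98) = 0.1053 m³/day.

0.105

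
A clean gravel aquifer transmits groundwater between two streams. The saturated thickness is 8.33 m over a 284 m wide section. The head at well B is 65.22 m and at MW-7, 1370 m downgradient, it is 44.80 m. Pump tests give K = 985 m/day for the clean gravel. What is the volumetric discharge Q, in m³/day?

34700

Cross-sectional area A = 284 × 8.33 = 2366 m².
Hydraulic gradient i = (65.22 − 44.80) / 1370 = 20.42 / 1370 = 0.01491.
Darcy's law: Q = K · A · i = 985.0 × 2366 × 0.01491 = 34732 m³/day.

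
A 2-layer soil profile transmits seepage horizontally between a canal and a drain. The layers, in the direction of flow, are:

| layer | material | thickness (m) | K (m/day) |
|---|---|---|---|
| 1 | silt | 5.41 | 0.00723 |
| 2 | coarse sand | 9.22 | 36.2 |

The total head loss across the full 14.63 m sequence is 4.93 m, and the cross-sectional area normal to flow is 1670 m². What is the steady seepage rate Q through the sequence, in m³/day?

Flow is perpendicular to layering, so the layers act in series and the equivalent K is the thickness-weighted harmonic mean.
Total thickness L = 5.41 + 9.22 = 14.63 m.
Σ(b_i/K_i) = 5.41/0.00723 + 9.22/36.2 = 748.5 d.
K_eq = L / Σ(b_i/K_i) = 14.63 / 748.5 = 0.01955 m/day.
Q = K_eq · A · (Δh/L) = 0.01955 × 1670 × (4.93/14.63) = 11.00 m³/day.

11.0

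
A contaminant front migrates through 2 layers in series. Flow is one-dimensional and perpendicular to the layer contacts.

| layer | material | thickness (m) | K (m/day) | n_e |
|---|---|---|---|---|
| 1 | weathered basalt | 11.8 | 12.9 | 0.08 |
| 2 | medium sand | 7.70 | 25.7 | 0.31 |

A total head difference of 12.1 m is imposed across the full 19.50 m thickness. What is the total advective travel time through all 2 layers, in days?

With flow normal to the layers, continuity requires the same specific discharge q through every layer.
Σ(b_i/K_i) = 11.8/12.9 + 7.70/25.7 = 1.214 d.
q = Δh / Σ(b_i/K_i) = 12.1 / 1.214 = 9.964 m/day.
In each layer the seepage velocity is v_i = q/n_i, so the layer transit time is t_i = b_i·n_i / q:
  layer 1 (weathered basalt): t_1 = 11.8 × 0.08 / 9.964 = 0.09474 d
  layer 2 (medium sand): t_2 = 7.70 × 0.31 / 9.964 = 0.2396 d
Total t = Σ t_i = 0.3343 days.

0.334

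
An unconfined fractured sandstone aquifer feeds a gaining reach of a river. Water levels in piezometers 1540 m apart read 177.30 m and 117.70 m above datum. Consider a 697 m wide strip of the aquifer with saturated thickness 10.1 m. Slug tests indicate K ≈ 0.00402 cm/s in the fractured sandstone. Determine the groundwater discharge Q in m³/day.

946

Convert K: 0.00402 cm/s × 864 = 3.473 m/day.
Cross-sectional area A = 697 × 10.1 = 7040 m².
Hydraulic gradient i = (177.30 − 117.70) / 1540 = 59.6 / 1540 = 0.03870.
Darcy's law: Q = K · A · i = 3.473 × 7040 × 0.03870 = 946.3 m³/day.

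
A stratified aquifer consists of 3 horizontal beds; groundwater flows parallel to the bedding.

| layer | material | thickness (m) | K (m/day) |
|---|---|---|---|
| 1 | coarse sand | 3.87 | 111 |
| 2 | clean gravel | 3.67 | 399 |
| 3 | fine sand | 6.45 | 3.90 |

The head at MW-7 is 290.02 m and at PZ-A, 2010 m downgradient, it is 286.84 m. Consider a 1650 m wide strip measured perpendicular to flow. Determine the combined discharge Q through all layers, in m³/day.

Flow is parallel to layering, so each bed carries its own Darcy discharge and the transmissivities add.
Σ(K_i·b_i) = 111×3.87 + 399×3.67 + 3.90×6.45 = 1919 m²/day.
Hydraulic gradient i = (290.02 − 286.84) / 2010 = 3.18 / 2010 = 0.001582.
Q = Σ(K_i·b_i) · W · i = 1919 × 1650 × 0.001582 = 5010 m³/day.

5010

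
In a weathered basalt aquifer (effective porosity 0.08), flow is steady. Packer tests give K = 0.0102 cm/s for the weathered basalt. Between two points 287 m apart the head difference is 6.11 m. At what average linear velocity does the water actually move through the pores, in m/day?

Convert K: 0.0102 cm/s × 864 = 8.813 m/day.
Hydraulic gradient i = Δh / L = 6.11 / 287 = 0.02129.
Darcy flux q = K · i = 8.813 × 0.02129 = 0.1876 m/day.
Seepage velocity v = q / n_e = 0.1876 / 0.08 = 2.345 m/day.

2.35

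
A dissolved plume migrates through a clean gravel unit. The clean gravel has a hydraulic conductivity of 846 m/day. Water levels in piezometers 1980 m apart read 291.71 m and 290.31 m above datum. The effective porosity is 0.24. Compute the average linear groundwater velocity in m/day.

Hydraulic gradient i = (291.71 − 290.31) / 1980 = 1.4 / 1980 = 0.0007071.
Darcy flux q = K · i = 846.0 × 0.0007071 = 0.5982 m/day.
Seepage velocity v = q / n_e = 0.5982 / 0.24 = 2.492 m/day.

2.49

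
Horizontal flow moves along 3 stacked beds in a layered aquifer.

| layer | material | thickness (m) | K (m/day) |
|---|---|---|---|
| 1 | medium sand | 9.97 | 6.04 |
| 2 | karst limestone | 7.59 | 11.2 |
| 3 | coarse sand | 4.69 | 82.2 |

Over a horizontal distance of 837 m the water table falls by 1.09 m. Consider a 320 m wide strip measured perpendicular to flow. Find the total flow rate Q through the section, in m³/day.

221

Flow is parallel to layering, so each bed carries its own Darcy discharge and the transmissivities add.
Σ(K_i·b_i) = 6.04×9.97 + 11.2×7.59 + 82.2×4.69 = 530.7 m²/day.
Hydraulic gradient i = Δh / L = 1.09 / 837 = 0.001302.
Q = Σ(K_i·b_i) · W · i = 530.7 × 320 × 0.001302 = 221.2 m³/day.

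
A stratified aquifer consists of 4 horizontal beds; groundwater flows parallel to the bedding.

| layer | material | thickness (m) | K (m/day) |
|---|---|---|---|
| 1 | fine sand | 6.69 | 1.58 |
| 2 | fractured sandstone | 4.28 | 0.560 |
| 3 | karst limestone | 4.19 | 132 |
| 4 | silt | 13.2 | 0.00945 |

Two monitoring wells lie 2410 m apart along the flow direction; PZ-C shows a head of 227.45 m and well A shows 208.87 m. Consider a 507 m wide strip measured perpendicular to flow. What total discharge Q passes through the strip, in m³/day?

Flow is parallel to layering, so each bed carries its own Darcy discharge and the transmissivities add.
Σ(K_i·b_i) = 1.58×6.69 + 0.560×4.28 + 132×4.19 + 0.00945×13.2 = 566.2 m²/day.
Hydraulic gradient i = (227.45 − 208.87) / 2410 = 18.58 / 2410 = 0.007710.
Q = Σ(K_i·b_i) · W · i = 566.2 × 507 × 0.007710 = 2213 m³/day.

2210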